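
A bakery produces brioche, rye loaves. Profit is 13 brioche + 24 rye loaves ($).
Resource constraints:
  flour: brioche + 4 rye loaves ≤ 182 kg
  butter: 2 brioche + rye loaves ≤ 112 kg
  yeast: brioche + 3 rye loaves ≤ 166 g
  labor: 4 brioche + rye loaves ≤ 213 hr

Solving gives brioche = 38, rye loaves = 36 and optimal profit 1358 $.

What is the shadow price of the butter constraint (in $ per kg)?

4

At the optimum: flour uses 182 of 182 (binding); butter uses 112 of 112 (binding); yeast uses 146 of 166 (slack = 20); labor uses 188 of 213 (slack = 25).
Slack constraints have shadow price 0 (complementary slackness).
Dual feasibility on the basic columns requires 1·y_flour + 2·y_butter = 13, 4·y_flour + 1·y_butter = 24.
This yields shadow prices y_flour = 5, y_butter = 4.
Shadow price of butter = 4.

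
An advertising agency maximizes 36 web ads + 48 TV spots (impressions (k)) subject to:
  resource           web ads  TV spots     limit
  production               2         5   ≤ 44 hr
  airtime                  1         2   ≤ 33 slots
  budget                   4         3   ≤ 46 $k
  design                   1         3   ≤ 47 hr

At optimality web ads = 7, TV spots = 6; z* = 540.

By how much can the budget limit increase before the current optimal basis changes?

Binding constraints: production, budget. The basis is B = [[2,5],[4,3]] with det -14.
Per unit increase in budget, x* moves by d = (0.3571, -0.1429).
The basis stays optimal until TV spots reaches 0; allowable increase = 42 $k.

42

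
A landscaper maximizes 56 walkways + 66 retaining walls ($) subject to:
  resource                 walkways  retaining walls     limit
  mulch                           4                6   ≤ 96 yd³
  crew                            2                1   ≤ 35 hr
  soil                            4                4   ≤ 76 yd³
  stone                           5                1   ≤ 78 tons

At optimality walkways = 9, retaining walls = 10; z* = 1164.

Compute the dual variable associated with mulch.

Check each constraint at x*: mulch 96/96 (tight); crew 28/35 (slack 7); soil 76/76 (tight); stone 55/78 (slack 23).
Since crew, stone are not tight, their duals are 0.
From A_Bᵀ y = c: 4·y_mulch + 4·y_soil = 56; 6·y_mulch + 4·y_soil = 66.
Solving: y_mulch = 5, y_soil = 9.
Shadow price of mulch = 5.

5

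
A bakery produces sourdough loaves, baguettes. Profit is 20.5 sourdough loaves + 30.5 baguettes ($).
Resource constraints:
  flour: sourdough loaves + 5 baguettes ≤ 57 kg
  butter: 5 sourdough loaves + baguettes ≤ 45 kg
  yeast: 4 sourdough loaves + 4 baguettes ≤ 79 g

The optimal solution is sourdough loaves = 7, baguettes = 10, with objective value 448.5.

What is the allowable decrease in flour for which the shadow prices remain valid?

48

Binding constraints: flour, butter. The basis is B = [[1,5],[5,1]] with det -24.
Per unit decrease in flour, x* moves by d = (0.0417, -0.2083).
The basis stays optimal until baguettes reaches 0; allowable decrease = 48 kg.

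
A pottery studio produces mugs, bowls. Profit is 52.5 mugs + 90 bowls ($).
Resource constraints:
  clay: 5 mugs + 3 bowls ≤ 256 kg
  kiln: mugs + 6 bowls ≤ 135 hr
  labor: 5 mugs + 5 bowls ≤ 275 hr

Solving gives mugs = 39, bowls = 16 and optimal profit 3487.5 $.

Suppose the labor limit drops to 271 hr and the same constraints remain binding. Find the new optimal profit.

3451.5

Binding: kiln and labor. Non-binding: clay (13 unused).
By complementary slackness, y = 0 for the non-binding constraint.
The binding rows give the dual system: 1·y_kiln + 5·y_labor = 52.5 and 6·y_kiln + 5·y_labor = 90.
→ y_kiln = 7.5 and y_labor = 9.
Δz = y_labor·Δb = 9 × (-4) = -36, so new z* = 3487.5 − 36 = 3451.5.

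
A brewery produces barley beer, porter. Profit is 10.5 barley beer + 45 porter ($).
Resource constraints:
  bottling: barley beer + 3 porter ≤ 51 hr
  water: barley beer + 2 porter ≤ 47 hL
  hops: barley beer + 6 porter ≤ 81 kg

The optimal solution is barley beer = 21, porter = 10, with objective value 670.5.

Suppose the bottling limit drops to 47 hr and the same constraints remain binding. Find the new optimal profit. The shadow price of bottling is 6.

646.5

Δb = -4, so new z* = 670.5 + (6)·(-4) = 670.5 − 24 = 646.5.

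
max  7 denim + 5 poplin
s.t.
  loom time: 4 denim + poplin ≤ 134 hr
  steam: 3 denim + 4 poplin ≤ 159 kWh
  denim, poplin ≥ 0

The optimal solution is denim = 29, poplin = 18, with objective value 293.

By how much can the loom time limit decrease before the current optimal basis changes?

Binding constraints: loom time, steam. The basis is B = [[4,1],[3,4]] with det 13.
Per unit decrease in loom time, x* moves by d = (-0.3077, 0.2308).
The basis stays optimal until denim reaches 0; allowable decrease = 94.25 hr.

94.25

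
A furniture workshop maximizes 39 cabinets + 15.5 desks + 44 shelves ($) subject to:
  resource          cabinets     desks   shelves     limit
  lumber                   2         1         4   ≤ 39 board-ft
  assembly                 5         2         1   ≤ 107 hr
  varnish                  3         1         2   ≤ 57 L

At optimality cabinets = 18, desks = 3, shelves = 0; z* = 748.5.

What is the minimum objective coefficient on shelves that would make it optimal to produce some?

Check each constraint at x*: lumber 39/39 (tight); assembly 96/107 (slack 11); varnish 57/57 (tight).
By complementary slackness, y = 0 for the non-binding constraint.
From A_Bᵀ y = c: 2·y_lumber + 3·y_varnish = 39; 1·y_lumber + 1·y_varnish = 15.5.
This yields shadow prices y_lumber = 7.5, y_varnish = 8.
shelves enters the basis when its profit ≥ yᵀa₃ = 7.5·4 + 8·2 = 46.

46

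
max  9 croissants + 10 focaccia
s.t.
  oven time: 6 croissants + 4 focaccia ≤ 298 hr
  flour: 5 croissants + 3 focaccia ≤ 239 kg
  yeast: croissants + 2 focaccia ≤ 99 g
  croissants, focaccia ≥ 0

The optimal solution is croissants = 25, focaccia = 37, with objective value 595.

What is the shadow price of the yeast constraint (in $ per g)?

At the optimum: oven time uses 298 of 298 (binding); flour uses 236 of 239 (slack = 3); yeast uses 99 of 99 (binding).
Since flour is not tight, its dual is 0.
From A_Bᵀ y = c: 6·y_oven time + 1·y_yeast = 9; 4·y_oven time + 2·y_yeast = 10.
This yields shadow prices y_oven time = 1, y_yeast = 3.
Shadow price of yeast = 3.

3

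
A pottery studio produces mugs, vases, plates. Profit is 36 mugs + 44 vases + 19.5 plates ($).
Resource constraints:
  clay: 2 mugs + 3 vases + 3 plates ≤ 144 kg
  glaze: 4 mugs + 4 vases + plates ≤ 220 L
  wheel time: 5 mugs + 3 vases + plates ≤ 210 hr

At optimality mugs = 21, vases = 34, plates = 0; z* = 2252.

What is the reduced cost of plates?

At the optimum: clay uses 144 of 144 (binding); glaze uses 220 of 220 (binding); wheel time uses 207 of 210 (slack = 3).
Since wheel time is not tight, its dual is 0.
From A_Bᵀ y = c: 2·y_clay + 4·y_glaze = 36; 3·y_clay + 4·y_glaze = 44.
→ y_clay = 8 and y_glaze = 5.
Reduced cost of plates: c₃ − yᵀa₃ = 19.5 − (8·3 + 5·1) = 19.5 − 29 = -9.5.

-9.5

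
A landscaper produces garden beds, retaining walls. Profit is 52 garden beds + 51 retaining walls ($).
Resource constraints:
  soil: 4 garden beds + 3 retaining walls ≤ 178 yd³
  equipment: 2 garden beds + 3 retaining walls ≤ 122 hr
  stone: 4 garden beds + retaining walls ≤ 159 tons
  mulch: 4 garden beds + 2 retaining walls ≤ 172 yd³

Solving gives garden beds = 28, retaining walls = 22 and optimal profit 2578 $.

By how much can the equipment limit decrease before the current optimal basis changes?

Binding constraints: soil, equipment. The basis is B = [[4,3],[2,3]] with det 6.
Per unit decrease in equipment, x* moves by d = (0.5, -0.6667).
The basis stays optimal until stone becomes binding; allowable decrease = 18.75 hr.

18.75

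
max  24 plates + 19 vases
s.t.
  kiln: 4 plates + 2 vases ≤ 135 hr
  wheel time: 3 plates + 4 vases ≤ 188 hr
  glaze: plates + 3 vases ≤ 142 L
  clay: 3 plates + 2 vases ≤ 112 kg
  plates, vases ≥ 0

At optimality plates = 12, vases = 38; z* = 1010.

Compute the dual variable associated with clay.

6.5

Binding: wheel time and clay. Non-binding: kiln (11 unused), glaze (16 unused).
Since kiln, glaze are not tight, their duals are 0.
The binding rows give the dual system: 3·y_wheel time + 3·y_clay = 24 and 4·y_wheel time + 2·y_clay = 19.
→ y_wheel time = 1.5 and y_clay = 6.5.
Shadow price of clay = 6.5.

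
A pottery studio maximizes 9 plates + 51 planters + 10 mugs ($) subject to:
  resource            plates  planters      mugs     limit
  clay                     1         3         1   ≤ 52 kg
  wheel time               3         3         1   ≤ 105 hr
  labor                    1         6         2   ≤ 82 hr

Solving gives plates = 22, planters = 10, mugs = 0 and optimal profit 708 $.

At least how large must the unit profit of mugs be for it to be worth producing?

17

At the optimum: clay uses 52 of 52 (binding); wheel time uses 96 of 105 (slack = 9); labor uses 82 of 82 (binding).
Since wheel time is not tight, its dual is 0.
The binding rows give the dual system: 1·y_clay + 1·y_labor = 9 and 3·y_clay + 6·y_labor = 51.
This yields shadow prices y_clay = 1, y_labor = 8.
mugs enters the basis when its profit ≥ yᵀa₃ = 1·1 + 8·2 = 17.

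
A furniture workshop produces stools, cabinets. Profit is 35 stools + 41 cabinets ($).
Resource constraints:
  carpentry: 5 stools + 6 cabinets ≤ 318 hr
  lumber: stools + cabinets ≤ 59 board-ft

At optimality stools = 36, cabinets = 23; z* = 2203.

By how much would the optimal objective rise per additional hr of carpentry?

Check each constraint at x*: carpentry 318/318 (tight); lumber 59/59 (tight).
From A_Bᵀ y = c: 5·y_carpentry + 1·y_lumber = 35; 6·y_carpentry + 1·y_lumber = 41.
→ y_carpentry = 6 and y_lumber = 5.
Shadow price of carpentry = 6.

6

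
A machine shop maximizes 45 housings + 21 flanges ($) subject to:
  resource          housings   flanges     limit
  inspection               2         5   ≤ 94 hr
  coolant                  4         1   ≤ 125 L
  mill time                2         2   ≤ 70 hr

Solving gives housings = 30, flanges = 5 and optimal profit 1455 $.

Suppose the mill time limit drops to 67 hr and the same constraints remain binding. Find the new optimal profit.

Check each constraint at x*: inspection 85/94 (slack 9); coolant 125/125 (tight); mill time 70/70 (tight).
Since inspection is not tight, its dual is 0.
Dual feasibility on the basic columns requires 4·y_coolant + 2·y_mill time = 45, 1·y_coolant + 2·y_mill time = 21.
→ y_coolant = 8 and y_mill time = 6.5.
Δz = y_mill time·Δb = 6.5 × (-3) = -19.5, so new z* = 1455 − 19.5 = 1435.5.

1435.5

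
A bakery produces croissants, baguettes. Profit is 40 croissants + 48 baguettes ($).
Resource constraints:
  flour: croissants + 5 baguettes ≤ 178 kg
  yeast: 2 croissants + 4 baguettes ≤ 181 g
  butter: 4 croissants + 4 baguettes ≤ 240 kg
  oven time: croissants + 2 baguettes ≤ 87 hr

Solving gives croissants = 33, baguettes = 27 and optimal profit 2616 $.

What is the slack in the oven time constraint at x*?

0

oven time used = 1·33 + 2·27 = 87; slack = 87 − 87 = 0.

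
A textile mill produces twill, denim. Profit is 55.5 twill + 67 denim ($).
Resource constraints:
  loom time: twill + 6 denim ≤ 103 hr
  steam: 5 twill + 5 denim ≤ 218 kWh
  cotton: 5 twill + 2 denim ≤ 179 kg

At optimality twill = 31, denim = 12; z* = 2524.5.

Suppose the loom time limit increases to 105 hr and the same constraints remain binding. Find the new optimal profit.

At the optimum: loom time uses 103 of 103 (binding); steam uses 215 of 218 (slack = 3); cotton uses 179 of 179 (binding).
Slack constraints have shadow price 0 (complementary slackness).
From A_Bᵀ y = c: 1·y_loom time + 5·y_cotton = 55.5; 6·y_loom time + 2·y_cotton = 67.
Solving: y_loom time = 8, y_cotton = 9.5.
Δz = y_loom time·Δb = 8 × (2) = 16, so new z* = 2524.5 + 16 = 2540.5.

2540.5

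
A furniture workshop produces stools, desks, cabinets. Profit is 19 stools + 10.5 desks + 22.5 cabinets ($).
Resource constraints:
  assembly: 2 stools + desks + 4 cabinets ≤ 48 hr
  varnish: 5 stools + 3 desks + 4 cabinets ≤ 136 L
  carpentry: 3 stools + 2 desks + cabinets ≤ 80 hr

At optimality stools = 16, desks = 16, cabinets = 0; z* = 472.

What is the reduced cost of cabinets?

-5.5

At the optimum: assembly uses 48 of 48 (binding); varnish uses 128 of 136 (slack = 8); carpentry uses 80 of 80 (binding).
Slack constraints have shadow price 0 (complementary slackness).
From A_Bᵀ y = c: 2·y_assembly + 3·y_carpentry = 19; 1·y_assembly + 2·y_carpentry = 10.5.
→ y_assembly = 6.5 and y_carpentry = 2.
Reduced cost of cabinets: c₃ − yᵀa₃ = 22.5 − (6.5·4 + 2·1) = 22.5 − 28 = -5.5.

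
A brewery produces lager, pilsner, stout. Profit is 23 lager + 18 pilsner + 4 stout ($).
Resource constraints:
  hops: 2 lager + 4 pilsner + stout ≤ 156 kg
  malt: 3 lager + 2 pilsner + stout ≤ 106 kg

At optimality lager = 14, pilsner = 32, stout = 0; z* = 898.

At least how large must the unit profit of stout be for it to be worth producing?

8

Check each constraint at x*: hops 156/156 (tight); malt 106/106 (tight).
The binding rows give the dual system: 2·y_hops + 3·y_malt = 23 and 4·y_hops + 2·y_malt = 18.
This yields shadow prices y_hops = 1, y_malt = 7.
stout enters the basis when its profit ≥ yᵀa₃ = 1·1 + 7·1 = 8.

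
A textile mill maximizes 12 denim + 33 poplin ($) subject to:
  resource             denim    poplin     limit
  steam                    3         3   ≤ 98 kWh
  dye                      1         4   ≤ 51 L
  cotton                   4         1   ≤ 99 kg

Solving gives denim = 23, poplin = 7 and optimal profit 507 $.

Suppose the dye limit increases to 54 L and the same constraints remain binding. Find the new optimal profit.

531

Binding: dye and cotton. Non-binding: steam (8 unused).
By complementary slackness, y = 0 for the non-binding constraint.
From A_Bᵀ y = c: 1·y_dye + 4·y_cotton = 12; 4·y_dye + 1·y_cotton = 33.
This yields shadow prices y_dye = 8, y_cotton = 1.
Δz = y_dye·Δb = 8 × (3) = 24, so new z* = 507 + 24 = 531.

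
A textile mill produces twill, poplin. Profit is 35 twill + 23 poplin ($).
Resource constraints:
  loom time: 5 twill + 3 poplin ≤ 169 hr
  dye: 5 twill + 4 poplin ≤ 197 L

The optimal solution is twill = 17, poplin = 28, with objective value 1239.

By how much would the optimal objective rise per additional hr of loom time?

At the optimum: loom time uses 169 of 169 (binding); dye uses 197 of 197 (binding).
From A_Bᵀ y = c: 5·y_loom time + 5·y_dye = 35; 3·y_loom time + 4·y_dye = 23.
→ y_loom time = 5 and y_dye = 2.
Shadow price of loom time = 5.

5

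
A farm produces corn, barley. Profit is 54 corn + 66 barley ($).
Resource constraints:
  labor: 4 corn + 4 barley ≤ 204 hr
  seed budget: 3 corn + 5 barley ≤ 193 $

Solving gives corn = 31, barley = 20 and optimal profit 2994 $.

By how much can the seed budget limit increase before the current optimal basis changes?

Binding constraints: labor, seed budget. The basis is B = [[4,4],[3,5]] with det 8.
Per unit increase in seed budget, x* moves by d = (-0.5, 0.5).
The basis stays optimal until corn reaches 0; allowable increase = 62 $.

62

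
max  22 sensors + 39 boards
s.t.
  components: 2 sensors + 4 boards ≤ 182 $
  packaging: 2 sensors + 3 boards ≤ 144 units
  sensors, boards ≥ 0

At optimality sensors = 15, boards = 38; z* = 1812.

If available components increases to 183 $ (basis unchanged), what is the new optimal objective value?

Both components and packaging are binding at x*.
Dual feasibility on the basic columns requires 2·y_components + 2·y_packaging = 22, 4·y_components + 3·y_packaging = 39.
→ y_components = 6 and y_packaging = 5.
Δz = y_components·Δb = 6 × (1) = 6, so new z* = 1812 + 6 = 1818.

1818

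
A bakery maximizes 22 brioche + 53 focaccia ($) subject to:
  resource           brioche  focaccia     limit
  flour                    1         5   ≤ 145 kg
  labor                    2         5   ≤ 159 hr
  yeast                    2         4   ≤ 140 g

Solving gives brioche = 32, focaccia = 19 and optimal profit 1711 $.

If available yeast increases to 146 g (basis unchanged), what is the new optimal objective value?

Check each constraint at x*: flour 127/145 (slack 18); labor 159/159 (tight); yeast 140/140 (tight).
Since flour is not tight, its dual is 0.
Dual feasibility on the basic columns requires 2·y_labor + 2·y_yeast = 22, 5·y_labor + 4·y_yeast = 53.
Solving: y_labor = 9, y_yeast = 2.
Δz = y_yeast·Δb = 2 × (6) = 12, so new z* = 1711 + 12 = 1723.

1723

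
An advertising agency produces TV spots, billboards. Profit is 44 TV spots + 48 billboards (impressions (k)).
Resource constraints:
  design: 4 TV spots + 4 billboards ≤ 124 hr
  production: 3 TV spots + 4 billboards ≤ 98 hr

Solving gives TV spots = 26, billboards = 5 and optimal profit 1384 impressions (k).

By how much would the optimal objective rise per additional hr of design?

8

Check each constraint at x*: design 124/124 (tight); production 98/98 (tight).
The binding rows give the dual system: 4·y_design + 3·y_production = 44 and 4·y_design + 4·y_production = 48.
→ y_design = 8 and y_production = 4.
Shadow price of design = 8.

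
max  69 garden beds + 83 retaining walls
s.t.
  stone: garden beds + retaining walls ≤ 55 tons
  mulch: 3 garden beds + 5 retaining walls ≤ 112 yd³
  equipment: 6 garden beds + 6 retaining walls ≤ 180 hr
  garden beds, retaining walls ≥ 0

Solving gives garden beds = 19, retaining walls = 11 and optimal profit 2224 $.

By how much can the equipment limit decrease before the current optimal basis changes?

Binding constraints: mulch, equipment. The basis is B = [[3,5],[6,6]] with det -12.
Per unit decrease in equipment, x* moves by d = (-0.4167, 0.25).
The basis stays optimal until garden beds reaches 0; allowable decrease = 45.6 hr.

45.6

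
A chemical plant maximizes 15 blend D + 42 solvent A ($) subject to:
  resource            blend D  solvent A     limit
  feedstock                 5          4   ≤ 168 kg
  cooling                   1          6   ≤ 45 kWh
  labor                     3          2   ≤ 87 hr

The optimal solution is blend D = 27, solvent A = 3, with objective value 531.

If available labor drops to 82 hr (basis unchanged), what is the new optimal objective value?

Binding: cooling and labor. Non-binding: feedstock (21 unused).
By complementary slackness, y = 0 for the non-binding constraint.
The binding rows give the dual system: 1·y_cooling + 3·y_labor = 15 and 6·y_cooling + 2·y_labor = 42.
Solving: y_cooling = 6, y_labor = 3.
Δz = y_labor·Δb = 3 × (-5) = -15, so new z* = 531 − 15 = 516.

516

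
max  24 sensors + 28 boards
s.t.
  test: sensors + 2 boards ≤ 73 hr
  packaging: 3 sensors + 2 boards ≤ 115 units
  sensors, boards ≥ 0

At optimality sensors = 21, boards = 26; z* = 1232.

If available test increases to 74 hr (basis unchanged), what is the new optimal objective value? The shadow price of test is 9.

1241

Δb = 1, so new z* = 1232 + (9)·(1) = 1232 + 9 = 1241.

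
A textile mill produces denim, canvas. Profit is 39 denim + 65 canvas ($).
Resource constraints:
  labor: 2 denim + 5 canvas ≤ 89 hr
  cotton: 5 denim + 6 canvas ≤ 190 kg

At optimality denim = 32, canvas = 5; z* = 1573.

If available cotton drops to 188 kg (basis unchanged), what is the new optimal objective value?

1563

Both labor and cotton are binding at x*.
The binding rows give the dual system: 2·y_labor + 5·y_cotton = 39 and 5·y_labor + 6·y_cotton = 65.
This yields shadow prices y_labor = 7, y_cotton = 5.
Δz = y_cotton·Δb = 5 × (-2) = -10, so new z* = 1573 − 10 = 1563.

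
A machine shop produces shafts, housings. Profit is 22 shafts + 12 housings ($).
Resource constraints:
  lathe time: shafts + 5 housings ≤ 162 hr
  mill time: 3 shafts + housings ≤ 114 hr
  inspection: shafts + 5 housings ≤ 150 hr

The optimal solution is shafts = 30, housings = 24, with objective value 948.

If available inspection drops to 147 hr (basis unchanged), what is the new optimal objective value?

Check each constraint at x*: lathe time 150/162 (slack 12); mill time 114/114 (tight); inspection 150/150 (tight).
By complementary slackness, y = 0 for the non-binding constraint.
The binding rows give the dual system: 3·y_mill time + 1·y_inspection = 22 and 1·y_mill time + 5·y_inspection = 12.
→ y_mill time = 7 and y_inspection = 1.
Δz = y_inspection·Δb = 1 × (-3) = -3, so new z* = 948 − 3 = 945.

945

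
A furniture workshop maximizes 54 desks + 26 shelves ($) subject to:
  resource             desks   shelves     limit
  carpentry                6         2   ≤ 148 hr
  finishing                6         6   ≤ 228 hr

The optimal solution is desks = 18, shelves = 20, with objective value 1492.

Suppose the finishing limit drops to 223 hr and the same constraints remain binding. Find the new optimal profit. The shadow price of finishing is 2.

1482

Δb = -5, so new z* = 1492 + (2)·(-5) = 1492 − 10 = 1482.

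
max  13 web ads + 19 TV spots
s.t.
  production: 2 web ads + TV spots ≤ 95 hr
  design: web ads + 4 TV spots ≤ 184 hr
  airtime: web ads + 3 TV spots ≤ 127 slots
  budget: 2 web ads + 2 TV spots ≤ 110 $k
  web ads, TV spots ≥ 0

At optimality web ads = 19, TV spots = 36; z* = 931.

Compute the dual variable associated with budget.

At the optimum: production uses 74 of 95 (slack = 21); design uses 163 of 184 (slack = 21); airtime uses 127 of 127 (binding); budget uses 110 of 110 (binding).
Slack constraints have shadow price 0 (complementary slackness).
Dual feasibility on the basic columns requires 1·y_airtime + 2·y_budget = 13, 3·y_airtime + 2·y_budget = 19.
→ y_airtime = 3 and y_budget = 5.
Shadow price of budget = 5.

5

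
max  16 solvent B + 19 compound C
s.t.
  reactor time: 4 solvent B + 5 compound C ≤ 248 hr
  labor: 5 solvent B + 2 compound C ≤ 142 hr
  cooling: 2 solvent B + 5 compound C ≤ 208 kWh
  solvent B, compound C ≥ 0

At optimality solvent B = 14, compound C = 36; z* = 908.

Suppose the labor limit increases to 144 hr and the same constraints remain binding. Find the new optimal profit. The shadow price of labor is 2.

Δb = 2, so new z* = 908 + (2)·(2) = 908 + 4 = 912.

912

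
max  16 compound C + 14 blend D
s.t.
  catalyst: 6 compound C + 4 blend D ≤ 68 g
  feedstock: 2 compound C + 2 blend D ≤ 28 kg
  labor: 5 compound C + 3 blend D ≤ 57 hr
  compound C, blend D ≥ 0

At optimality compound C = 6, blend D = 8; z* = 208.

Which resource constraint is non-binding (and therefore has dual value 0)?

catalyst: 68/68 (binding)
feedstock: 28/28 (binding)
labor: 54/57 (slack 3)
By complementary slackness, a constraint with positive slack has shadow price 0 → labor.

labor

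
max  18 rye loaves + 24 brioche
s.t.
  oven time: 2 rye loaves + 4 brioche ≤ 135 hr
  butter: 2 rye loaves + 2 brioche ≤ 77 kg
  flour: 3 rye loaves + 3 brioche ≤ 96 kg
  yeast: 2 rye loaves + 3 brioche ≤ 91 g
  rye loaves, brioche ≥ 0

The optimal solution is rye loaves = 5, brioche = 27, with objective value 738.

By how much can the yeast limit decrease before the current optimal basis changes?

Binding constraints: flour, yeast. The basis is B = [[3,3],[2,3]] with det 3.
Per unit decrease in yeast, x* moves by d = (1, -1).
The basis stays optimal until brioche reaches 0; allowable decrease = 27 g.

27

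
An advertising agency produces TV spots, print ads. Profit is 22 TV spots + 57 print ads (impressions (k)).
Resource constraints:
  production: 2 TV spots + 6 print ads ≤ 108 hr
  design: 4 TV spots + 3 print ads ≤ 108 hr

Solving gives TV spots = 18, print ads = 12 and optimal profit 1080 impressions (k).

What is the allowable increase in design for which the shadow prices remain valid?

108

Binding constraints: production, design. The basis is B = [[2,6],[4,3]] with det -18.
Per unit increase in design, x* moves by d = (0.3333, -0.1111).
The basis stays optimal until print ads reaches 0; allowable increase = 108 hr.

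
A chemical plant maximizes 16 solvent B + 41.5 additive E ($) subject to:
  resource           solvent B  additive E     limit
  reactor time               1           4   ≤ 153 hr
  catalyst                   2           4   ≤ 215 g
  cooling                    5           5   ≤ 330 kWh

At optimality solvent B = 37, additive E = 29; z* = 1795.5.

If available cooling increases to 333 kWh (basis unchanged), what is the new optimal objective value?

At the optimum: reactor time uses 153 of 153 (binding); catalyst uses 190 of 215 (slack = 25); cooling uses 330 of 330 (binding).
Since catalyst is not tight, its dual is 0.
Dual feasibility on the basic columns requires 1·y_reactor time + 5·y_cooling = 16, 4·y_reactor time + 5·y_cooling = 41.5.
This yields shadow prices y_reactor time = 8.5, y_cooling = 1.5.
Δz = y_cooling·Δb = 1.5 × (3) = 4.5, so new z* = 1795.5 + 4.5 = 1800.

1800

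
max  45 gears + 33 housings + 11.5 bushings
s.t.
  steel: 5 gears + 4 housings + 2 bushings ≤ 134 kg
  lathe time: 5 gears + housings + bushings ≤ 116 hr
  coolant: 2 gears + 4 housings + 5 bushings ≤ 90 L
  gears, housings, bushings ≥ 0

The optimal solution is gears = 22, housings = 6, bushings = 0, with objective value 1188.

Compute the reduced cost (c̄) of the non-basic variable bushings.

-5.5

Binding: steel and lathe time. Non-binding: coolant (22 unused).
By complementary slackness, y = 0 for the non-binding constraint.
From A_Bᵀ y = c: 5·y_steel + 5·y_lathe time = 45; 4·y_steel + 1·y_lathe time = 33.
Solving: y_steel = 8, y_lathe time = 1.
Reduced cost of bushings: c₃ − yᵀa₃ = 11.5 − (8·2 + 1·1) = 11.5 − 17 = -5.5.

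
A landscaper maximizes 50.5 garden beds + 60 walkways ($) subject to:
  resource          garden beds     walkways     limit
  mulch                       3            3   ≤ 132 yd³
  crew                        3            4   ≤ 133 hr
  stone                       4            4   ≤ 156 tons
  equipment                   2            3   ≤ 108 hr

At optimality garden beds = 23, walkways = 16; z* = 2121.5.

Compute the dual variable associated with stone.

5.5

Binding: crew and stone. Non-binding: mulch (15 unused), equipment (14 unused).
Slack constraints have shadow price 0 (complementary slackness).
The binding rows give the dual system: 3·y_crew + 4·y_stone = 50.5 and 4·y_crew + 4·y_stone = 60.
Solving: y_crew = 9.5, y_stone = 5.5.
Shadow price of stone = 5.5.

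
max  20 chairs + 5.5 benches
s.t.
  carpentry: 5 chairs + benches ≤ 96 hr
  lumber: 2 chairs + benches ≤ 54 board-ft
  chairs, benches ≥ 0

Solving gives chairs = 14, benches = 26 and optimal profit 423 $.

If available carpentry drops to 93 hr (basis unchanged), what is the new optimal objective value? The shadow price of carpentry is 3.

414

Δb = -3, so new z* = 423 + (3)·(-3) = 423 − 9 = 414.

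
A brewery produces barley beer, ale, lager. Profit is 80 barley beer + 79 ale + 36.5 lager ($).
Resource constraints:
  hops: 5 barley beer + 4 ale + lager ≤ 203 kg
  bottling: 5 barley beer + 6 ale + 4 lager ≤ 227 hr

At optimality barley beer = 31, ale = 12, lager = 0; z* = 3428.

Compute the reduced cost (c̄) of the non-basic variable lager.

Check each constraint at x*: hops 203/203 (tight); bottling 227/227 (tight).
From A_Bᵀ y = c: 5·y_hops + 5·y_bottling = 80; 4·y_hops + 6·y_bottling = 79.
Solving: y_hops = 8.5, y_bottling = 7.5.
Reduced cost of lager: c₃ − yᵀa₃ = 36.5 − (8.5·1 + 7.5·4) = 36.5 − 38.5 = -2.

-2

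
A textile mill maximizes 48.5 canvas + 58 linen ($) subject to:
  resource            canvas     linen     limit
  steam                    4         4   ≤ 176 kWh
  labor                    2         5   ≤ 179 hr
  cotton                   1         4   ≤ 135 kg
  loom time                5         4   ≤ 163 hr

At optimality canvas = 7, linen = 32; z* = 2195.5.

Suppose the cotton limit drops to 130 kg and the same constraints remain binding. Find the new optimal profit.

2165.5

Binding: cotton and loom time. Non-binding: steam (20 unused), labor (5 unused).
Since steam, labor are not tight, their duals are 0.
From A_Bᵀ y = c: 1·y_cotton + 5·y_loom time = 48.5; 4·y_cotton + 4·y_loom time = 58.
Solving: y_cotton = 6, y_loom time = 8.5.
Δz = y_cotton·Δb = 6 × (-5) = -30, so new z* = 2195.5 − 30 = 2165.5.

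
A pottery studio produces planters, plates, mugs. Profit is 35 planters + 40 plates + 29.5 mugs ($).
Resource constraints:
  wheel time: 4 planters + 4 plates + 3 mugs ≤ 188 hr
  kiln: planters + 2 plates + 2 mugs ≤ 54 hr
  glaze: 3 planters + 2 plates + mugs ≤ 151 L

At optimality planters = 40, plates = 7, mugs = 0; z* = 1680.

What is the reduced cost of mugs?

-3

At the optimum: wheel time uses 188 of 188 (binding); kiln uses 54 of 54 (binding); glaze uses 134 of 151 (slack = 17).
Slack constraints have shadow price 0 (complementary slackness).
Dual feasibility on the basic columns requires 4·y_wheel time + 1·y_kiln = 35, 4·y_wheel time + 2·y_kiln = 40.
This yields shadow prices y_wheel time = 7.5, y_kiln = 5.
Reduced cost of mugs: c₃ − yᵀa₃ = 29.5 − (7.5·3 + 5·2) = 29.5 − 32.5 = -3.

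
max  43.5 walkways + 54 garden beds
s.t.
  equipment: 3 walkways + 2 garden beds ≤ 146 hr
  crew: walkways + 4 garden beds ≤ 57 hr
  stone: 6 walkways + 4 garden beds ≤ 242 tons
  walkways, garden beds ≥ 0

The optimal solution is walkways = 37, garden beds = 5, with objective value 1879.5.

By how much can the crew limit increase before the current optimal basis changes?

Binding constraints: crew, stone. The basis is B = [[1,4],[6,4]] with det -20.
Per unit increase in crew, x* moves by d = (-0.2, 0.3).
The basis stays optimal until walkways reaches 0; allowable increase = 185 hr.

185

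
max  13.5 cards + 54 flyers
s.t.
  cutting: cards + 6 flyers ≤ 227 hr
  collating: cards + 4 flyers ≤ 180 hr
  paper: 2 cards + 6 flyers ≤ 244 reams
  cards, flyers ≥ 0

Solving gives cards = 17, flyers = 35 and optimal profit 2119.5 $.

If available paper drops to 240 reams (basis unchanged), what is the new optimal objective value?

2101.5

Check each constraint at x*: cutting 227/227 (tight); collating 157/180 (slack 23); paper 244/244 (tight).
Slack constraints have shadow price 0 (complementary slackness).
Dual feasibility on the basic columns requires 1·y_cutting + 2·y_paper = 13.5, 6·y_cutting + 6·y_paper = 54.
This yields shadow prices y_cutting = 4.5, y_paper = 4.5.
Δz = y_paper·Δb = 4.5 × (-4) = -18, so new z* = 2119.5 − 18 = 2101.5.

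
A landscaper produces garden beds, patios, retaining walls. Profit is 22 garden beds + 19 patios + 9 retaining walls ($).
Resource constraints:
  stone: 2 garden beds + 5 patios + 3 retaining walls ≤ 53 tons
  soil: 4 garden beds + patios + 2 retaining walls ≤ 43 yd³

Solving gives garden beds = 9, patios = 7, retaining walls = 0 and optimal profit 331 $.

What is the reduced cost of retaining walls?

Check each constraint at x*: stone 53/53 (tight); soil 43/43 (tight).
From A_Bᵀ y = c: 2·y_stone + 4·y_soil = 22; 5·y_stone + 1·y_soil = 19.
→ y_stone = 3 and y_soil = 4.
Reduced cost of retaining walls: c₃ − yᵀa₃ = 9 − (3·3 + 4·2) = 9 − 17 = -8.

-8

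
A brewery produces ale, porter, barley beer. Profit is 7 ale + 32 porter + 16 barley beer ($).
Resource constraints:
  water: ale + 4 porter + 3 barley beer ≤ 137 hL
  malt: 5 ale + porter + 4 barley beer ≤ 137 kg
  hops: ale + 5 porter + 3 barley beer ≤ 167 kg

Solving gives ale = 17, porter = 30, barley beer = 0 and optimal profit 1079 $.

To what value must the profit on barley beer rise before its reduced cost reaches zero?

At the optimum: water uses 137 of 137 (binding); malt uses 115 of 137 (slack = 22); hops uses 167 of 167 (binding).
Slack constraints have shadow price 0 (complementary slackness).
The binding rows give the dual system: 1·y_water + 1·y_hops = 7 and 4·y_water + 5·y_hops = 32.
This yields shadow prices y_water = 3, y_hops = 4.
barley beer enters the basis when its profit ≥ yᵀa₃ = 3·3 + 4·3 = 21.

21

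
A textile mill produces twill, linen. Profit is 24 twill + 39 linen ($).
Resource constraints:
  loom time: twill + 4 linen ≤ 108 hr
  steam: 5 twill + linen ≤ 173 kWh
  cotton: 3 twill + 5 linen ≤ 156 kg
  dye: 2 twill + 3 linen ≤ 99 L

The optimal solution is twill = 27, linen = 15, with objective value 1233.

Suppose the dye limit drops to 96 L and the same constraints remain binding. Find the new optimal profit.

1224

Check each constraint at x*: loom time 87/108 (slack 21); steam 150/173 (slack 23); cotton 156/156 (tight); dye 99/99 (tight).
Since loom time, steam are not tight, their duals are 0.
Dual feasibility on the basic columns requires 3·y_cotton + 2·y_dye = 24, 5·y_cotton + 3·y_dye = 39.
This yields shadow prices y_cotton = 6, y_dye = 3.
Δz = y_dye·Δb = 3 × (-3) = -9, so new z* = 1233 − 9 = 1224.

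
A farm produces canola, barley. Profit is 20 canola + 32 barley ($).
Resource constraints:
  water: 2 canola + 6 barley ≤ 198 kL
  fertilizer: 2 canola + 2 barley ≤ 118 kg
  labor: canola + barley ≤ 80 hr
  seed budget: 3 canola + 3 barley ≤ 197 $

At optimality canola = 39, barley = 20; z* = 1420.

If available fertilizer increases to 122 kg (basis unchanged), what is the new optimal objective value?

1448

At the optimum: water uses 198 of 198 (binding); fertilizer uses 118 of 118 (binding); labor uses 59 of 80 (slack = 21); seed budget uses 177 of 197 (slack = 20).
By complementary slackness, y = 0 for the non-binding constraints.
Dual feasibility on the basic columns requires 2·y_water + 2·y_fertilizer = 20, 6·y_water + 2·y_fertilizer = 32.
Solving: y_water = 3, y_fertilizer = 7.
Δz = y_fertilizer·Δb = 7 × (4) = 28, so new z* = 1420 + 28 = 1448.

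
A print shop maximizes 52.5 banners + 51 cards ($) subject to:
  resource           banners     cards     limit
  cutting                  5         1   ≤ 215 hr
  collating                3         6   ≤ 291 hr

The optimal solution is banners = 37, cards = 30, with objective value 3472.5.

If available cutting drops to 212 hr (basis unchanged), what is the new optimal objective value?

3454.5

Check each constraint at x*: cutting 215/215 (tight); collating 291/291 (tight).
The binding rows give the dual system: 5·y_cutting + 3·y_collating = 52.5 and 1·y_cutting + 6·y_collating = 51.
This yields shadow prices y_cutting = 6, y_collating = 7.5.
Δz = y_cutting·Δb = 6 × (-3) = -18, so new z* = 3472.5 − 18 = 3454.5.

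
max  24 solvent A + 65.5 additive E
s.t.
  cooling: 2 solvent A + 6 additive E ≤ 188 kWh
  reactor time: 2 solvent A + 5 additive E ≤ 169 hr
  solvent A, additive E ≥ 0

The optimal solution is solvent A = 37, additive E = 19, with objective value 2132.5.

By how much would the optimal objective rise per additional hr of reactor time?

At the optimum: cooling uses 188 of 188 (binding); reactor time uses 169 of 169 (binding).
Dual feasibility on the basic columns requires 2·y_cooling + 2·y_reactor time = 24, 6·y_cooling + 5·y_reactor time = 65.5.
Solving: y_cooling = 5.5, y_reactor time = 6.5.
Shadow price of reactor time = 6.5.

6.5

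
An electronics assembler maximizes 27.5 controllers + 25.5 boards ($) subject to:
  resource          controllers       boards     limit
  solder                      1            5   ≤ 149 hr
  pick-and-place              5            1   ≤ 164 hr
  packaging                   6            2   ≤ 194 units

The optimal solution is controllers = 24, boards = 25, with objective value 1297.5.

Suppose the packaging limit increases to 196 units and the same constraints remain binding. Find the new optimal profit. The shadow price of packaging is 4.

Δb = 2, so new z* = 1297.5 + (4)·(2) = 1297.5 + 8 = 1305.5.

1305.5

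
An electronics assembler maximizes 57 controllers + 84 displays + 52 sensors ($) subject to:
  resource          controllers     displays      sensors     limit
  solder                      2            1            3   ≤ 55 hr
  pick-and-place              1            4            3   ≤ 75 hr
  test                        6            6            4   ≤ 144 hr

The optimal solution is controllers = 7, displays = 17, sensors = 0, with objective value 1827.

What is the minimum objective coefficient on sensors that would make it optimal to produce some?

Check each constraint at x*: solder 31/55 (slack 24); pick-and-place 75/75 (tight); test 144/144 (tight).
Slack constraints have shadow price 0 (complementary slackness).
From A_Bᵀ y = c: 1·y_pick-and-place + 6·y_test = 57; 4·y_pick-and-place + 6·y_test = 84.
Solving: y_pick-and-place = 9, y_test = 8.
sensors enters the basis when its profit ≥ yᵀa₃ = 9·3 + 8·4 = 59.

59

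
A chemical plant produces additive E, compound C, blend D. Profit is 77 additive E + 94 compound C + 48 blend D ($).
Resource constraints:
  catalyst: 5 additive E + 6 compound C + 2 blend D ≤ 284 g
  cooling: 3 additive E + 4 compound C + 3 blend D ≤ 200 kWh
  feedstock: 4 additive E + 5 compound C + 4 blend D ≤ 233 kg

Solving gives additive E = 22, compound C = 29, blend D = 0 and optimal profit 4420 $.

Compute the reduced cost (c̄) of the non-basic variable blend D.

-2

At the optimum: catalyst uses 284 of 284 (binding); cooling uses 182 of 200 (slack = 18); feedstock uses 233 of 233 (binding).
Since cooling is not tight, its dual is 0.
The binding rows give the dual system: 5·y_catalyst + 4·y_feedstock = 77 and 6·y_catalyst + 5·y_feedstock = 94.
Solving: y_catalyst = 9, y_feedstock = 8.
Reduced cost of blend D: c₃ − yᵀa₃ = 48 − (9·2 + 8·4) = 48 − 50 = -2.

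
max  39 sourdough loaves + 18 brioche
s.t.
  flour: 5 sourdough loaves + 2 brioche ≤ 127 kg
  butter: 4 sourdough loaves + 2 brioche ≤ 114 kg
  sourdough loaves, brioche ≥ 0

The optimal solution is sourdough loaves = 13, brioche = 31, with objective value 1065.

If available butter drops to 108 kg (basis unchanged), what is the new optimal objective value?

1029

At the optimum: flour uses 127 of 127 (binding); butter uses 114 of 114 (binding).
From A_Bᵀ y = c: 5·y_flour + 4·y_butter = 39; 2·y_flour + 2·y_butter = 18.
This yields shadow prices y_flour = 3, y_butter = 6.
Δz = y_butter·Δb = 6 × (-6) = -36, so new z* = 1065 − 36 = 1029.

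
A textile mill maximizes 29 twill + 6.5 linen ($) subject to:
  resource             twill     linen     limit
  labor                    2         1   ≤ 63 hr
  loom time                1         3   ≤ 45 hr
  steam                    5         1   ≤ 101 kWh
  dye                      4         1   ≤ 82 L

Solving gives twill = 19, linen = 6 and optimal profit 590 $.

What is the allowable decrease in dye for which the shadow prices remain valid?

Binding constraints: steam, dye. The basis is B = [[5,1],[4,1]] with det 1.
Per unit decrease in dye, x* moves by d = (1, -5).
The basis stays optimal until linen reaches 0; allowable decrease = 1.2 L.

1.2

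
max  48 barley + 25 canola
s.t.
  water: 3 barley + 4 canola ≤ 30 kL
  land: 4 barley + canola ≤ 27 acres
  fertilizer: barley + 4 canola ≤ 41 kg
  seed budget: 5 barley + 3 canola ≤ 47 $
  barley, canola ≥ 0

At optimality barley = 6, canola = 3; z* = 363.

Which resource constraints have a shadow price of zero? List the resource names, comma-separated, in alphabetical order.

water: 30/30 (binding)
land: 27/27 (binding)
fertilizer: 18/41 (slack 23)
seed budget: 39/47 (slack 8)
By complementary slackness, a constraint with positive slack has shadow price 0 → fertilizer, seed budget.

fertilizer, seed budget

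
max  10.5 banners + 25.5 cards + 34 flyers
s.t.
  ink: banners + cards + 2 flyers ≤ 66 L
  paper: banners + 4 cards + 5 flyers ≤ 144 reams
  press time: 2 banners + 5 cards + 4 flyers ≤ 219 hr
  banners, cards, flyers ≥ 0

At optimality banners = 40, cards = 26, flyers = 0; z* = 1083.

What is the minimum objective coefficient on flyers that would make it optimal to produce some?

36

At the optimum: ink uses 66 of 66 (binding); paper uses 144 of 144 (binding); press time uses 210 of 219 (slack = 9).
Slack constraints have shadow price 0 (complementary slackness).
Dual feasibility on the basic columns requires 1·y_ink + 1·y_paper = 10.5, 1·y_ink + 4·y_paper = 25.5.
Solving: y_ink = 5.5, y_paper = 5.
flyers enters the basis when its profit ≥ yᵀa₃ = 5.5·2 + 5·5 = 36.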